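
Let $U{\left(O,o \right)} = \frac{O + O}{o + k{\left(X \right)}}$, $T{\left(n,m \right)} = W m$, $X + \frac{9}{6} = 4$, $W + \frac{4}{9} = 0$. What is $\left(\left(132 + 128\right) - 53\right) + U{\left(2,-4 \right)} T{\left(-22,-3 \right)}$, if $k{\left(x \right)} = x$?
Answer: $\frac{1831}{9} \approx 203.44$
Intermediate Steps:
$W = - \frac{4}{9}$ ($W = - \frac{4}{9} + 0 = - \frac{4}{9} \approx -0.44444$)
$X = \frac{5}{2}$ ($X = - \frac{3}{2} + 4 = \frac{5}{2} \approx 2.5$)
$T{\left(n,m \right)} = - \frac{4 m}{9}$
$U{\left(O,o \right)} = \frac{2 O}{\frac{5}{2} + o}$ ($U{\left(O,o \right)} = \frac{O + O}{o + \frac{5}{2}} = \frac{2 O}{\frac{5}{2} + o}$)
$\left(\left(132 + 128\right) - 53\right) + U{\left(2,-4 \right)} T{\left(-22,-3 \right)} = \left(\left(132 + 128\right) - 53\right) + 4 \cdot 2 \frac{1}{5 + 2 \left(-4\right)} \left(\left(- \frac{4}{9}\right) \left(-3\right)\right) = \left(260 - 53\right) + 4 \cdot 2 \frac{1}{5 - 8} \cdot \frac{4}{3} = 207 + 4 \cdot 2 \frac{1}{-3} \cdot \frac{4}{3} = 207 + 4 \cdot 2 \left(- \frac{1}{3}\right) \frac{4}{3} = 207 - \frac{32}{9} = \frac{1831}{9}$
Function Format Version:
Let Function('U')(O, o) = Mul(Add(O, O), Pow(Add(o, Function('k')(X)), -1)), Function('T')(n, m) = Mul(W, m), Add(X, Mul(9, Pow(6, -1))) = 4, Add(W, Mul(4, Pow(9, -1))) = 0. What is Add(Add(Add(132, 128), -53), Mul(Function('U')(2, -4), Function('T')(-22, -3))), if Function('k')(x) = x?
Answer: Rational(1831, 9) ≈ 203.44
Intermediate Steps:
W = Rational(-4, 9) (W = Add(Rational(-4, 9), 0) = Rational(-4, 9) ≈ -0.44444)
X = Rational(5, 2) (X = Add(Rational(-3, 2), 4) = Rational(5, 2) ≈ 2.5000)
Function('T')(n, m) = Mul(Rational(-4, 9), m)
Function('U')(O, o) = Mul(2, O, Pow(Add(Rational(5, 2), o), -1)) (Function('U')(O, o) = Mul(Add(O, O), Pow(Add(o, Rational(5, 2)), -1)) = Mul(Mul(2, O), Pow(Add(Rational(5, 2), o), -1)) = Mul(2, O, Pow(Add(Rational(5, 2), o), -1)))
Add(Add(Add(132, 128), -53), Mul(Function('U')(2, -4), Function('T')(-22, -3))) = Add(Add(Add(132, 128), -53), Mul(Mul(4, 2, Pow(Add(5, Mul(2, -4)), -1)), Mul(Rational(-4, 9), -3))) = Add(Add(260, -53), Mul(Mul(4, 2, Pow(Add(5, -8), -1)), Rational(4, 3))) = Add(207, Mul(Mul(4, 2, Pow(-3, -1)), Rational(4, 3))) = Add(207, Mul(Mul(4, 2, Rational(-1, 3)), Rational(4, 3))) = Add(207, Mul(Rational(-8, 3), Rational(4, 3))) = Add(207, Rational(-32, 9)) = Rational(1831, 9)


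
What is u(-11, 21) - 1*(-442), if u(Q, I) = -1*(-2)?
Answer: 444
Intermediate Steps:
u(Q, I) = 2
u(-11, 21) - 1*(-442) = 2 - 1*(-442) = 2 + 442 = 444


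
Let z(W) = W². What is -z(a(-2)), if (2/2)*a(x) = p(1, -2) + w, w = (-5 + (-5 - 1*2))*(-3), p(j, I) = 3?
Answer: -1521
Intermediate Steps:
w = 36 (w = (-5 + (-5 - 2))*(-3) = (-5 - 7)*(-3) = -12*(-3) = 36)
a(x) = 39 (a(x) = 3 + 36 = 39)
-z(a(-2)) = -1*39² = -1*1521 = -1521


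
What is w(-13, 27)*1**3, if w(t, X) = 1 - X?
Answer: -26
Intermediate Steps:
w(-13, 27)*1**3 = (1 - 1*27)*1**3 = (1 - 27)*1 = -26*1 = -26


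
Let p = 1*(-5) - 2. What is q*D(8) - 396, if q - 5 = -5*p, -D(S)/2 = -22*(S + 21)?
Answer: 50644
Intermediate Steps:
D(S) = 924 + 44*S (D(S) = -(-44)*(S + 21) = -(-44)*(21 + S) = -2*(-462 - 22*S) = 924 + 44*S)
p = -7 (p = -5 - 2 = -7)
q = 40 (q = 5 - 5*(-7) = 5 + 35 = 40)
q*D(8) - 396 = 40*(924 + 44*8) - 396 = 40*(924 + 352) - 396 = 40*1276 - 396 = 51040 - 396 = 50644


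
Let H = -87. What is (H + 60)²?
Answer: 729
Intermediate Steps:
(H + 60)² = (-87 + 60)² = (-27)² = 729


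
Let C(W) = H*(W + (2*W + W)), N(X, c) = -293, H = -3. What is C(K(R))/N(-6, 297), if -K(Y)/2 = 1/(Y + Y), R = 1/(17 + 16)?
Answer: -396/293 ≈ -1.3515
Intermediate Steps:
R = 1/33 ≈ 0.030303
K(Y) = -1/Y (K(Y) = -2/(Y + Y) = -2*1/(2*Y) = -1/Y)
C(W) = -12*W (C(W) = -3*(W + (2*W + W)) = -3*(W + 3*W) = -12*W)
C(K(R))/N(-6, 297) = -(-12)/1/33/(-293) = -(-12)*33*(-1/293) = -12*(-33)*(-1/293) = 396*(-1/293) = -396/293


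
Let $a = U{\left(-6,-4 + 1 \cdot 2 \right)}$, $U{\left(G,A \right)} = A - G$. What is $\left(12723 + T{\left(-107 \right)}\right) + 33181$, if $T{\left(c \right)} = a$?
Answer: $45908$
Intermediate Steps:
$a = 4$ ($a = \left(-4 + 1 \cdot 2\right) - -6 = \left(-4 + 2\right) + 6 = -2 + 6 = 4$)
$T{\left(c \right)} = 4$
$\left(12723 + T{\left(-107 \right)}\right) + 33181 = \left(12723 + 4\right) + 33181 = 12727 + 33181 = 45908$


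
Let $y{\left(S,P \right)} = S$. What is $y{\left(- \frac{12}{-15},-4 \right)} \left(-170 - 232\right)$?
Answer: $- \frac{1608}{5} \approx -321.6$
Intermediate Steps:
$y{\left(- \frac{12}{-15},-4 \right)} \left(-170 - 232\right) = - \frac{12}{-15} \left(-170 - 232\right) = \left(-12\right) \left(- \frac{1}{15}\right) \left(-402\right) = \frac{4}{5} \left(-402\right) = - \frac{1608}{5}$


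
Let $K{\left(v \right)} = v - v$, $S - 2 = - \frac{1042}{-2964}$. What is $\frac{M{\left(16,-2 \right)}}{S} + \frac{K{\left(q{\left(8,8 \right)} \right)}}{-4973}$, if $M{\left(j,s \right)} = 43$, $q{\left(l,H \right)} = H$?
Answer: $\frac{63726}{3485} \approx 18.286$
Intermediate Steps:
$S = \frac{3485}{1482}$ ($S = 2 - \frac{1042}{-2964} = 2 - - \frac{521}{1482} = 2 + \frac{521}{1482} = \frac{3485}{1482} \approx 2.3516$)
$K{\left(v \right)} = 0$
$\frac{M{\left(16,-2 \right)}}{S} + \frac{K{\left(q{\left(8,8 \right)} \right)}}{-4973} = \frac{43}{\frac{3485}{1482}} + \frac{0}{-4973} = 43 \cdot \frac{1482}{3485} + 0 \left(- \frac{1}{4973}\right) = \frac{63726}{3485} + 0 = \frac{63726}{3485}$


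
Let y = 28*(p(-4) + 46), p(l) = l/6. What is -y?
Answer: -3808/3 ≈ -1269.3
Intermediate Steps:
p(l) = l/6 (p(l) = l*(1/6) = l/6)
y = 3808/3 (y = 28*((1/6)*(-4) + 46) = 28*(-2/3 + 46) = 28*(136/3) = 3808/3 ≈ 1269.3)
-y = -1*3808/3 = -3808/3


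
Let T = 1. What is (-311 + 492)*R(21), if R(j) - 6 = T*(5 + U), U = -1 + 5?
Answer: 2715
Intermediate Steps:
U = 4
R(j) = 15 (R(j) = 6 + 1*(5 + 4) = 6 + 1*9 = 6 + 9 = 15)
(-311 + 492)*R(21) = (-311 + 492)*15 = 181*15 = 2715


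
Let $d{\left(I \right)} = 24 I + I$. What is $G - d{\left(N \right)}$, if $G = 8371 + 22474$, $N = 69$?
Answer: $29120$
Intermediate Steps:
$d{\left(I \right)} = 25 I$
$G = 30845$
$G - d{\left(N \right)} = 30845 - 25 \cdot 69 = 30845 - 1725 = 29120$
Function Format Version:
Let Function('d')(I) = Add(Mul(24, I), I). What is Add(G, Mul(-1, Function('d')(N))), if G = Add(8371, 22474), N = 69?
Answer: 29120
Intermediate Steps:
Function('d')(I) = Mul(25, I)
G = 30845
Add(G, Mul(-1, Function('d')(N))) = Add(30845, Mul(-1, Mul(25, 69))) = Add(30845, Mul(-1, 1725)) = Add(30845, -1725) = 29120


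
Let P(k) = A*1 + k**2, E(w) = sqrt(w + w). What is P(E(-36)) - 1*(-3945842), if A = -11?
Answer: 3945759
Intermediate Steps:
E(w) = sqrt(2)*sqrt(w) (E(w) = sqrt(2*w) = sqrt(2)*sqrt(w))
P(k) = -11 + k**2 (P(k) = -11*1 + k**2 = -11 + k**2)
P(E(-36)) - 1*(-3945842) = (-11 + (sqrt(2)*sqrt(-36))**2) - 1*(-3945842) = (-11 + (sqrt(2)*(6*I))**2) + 3945842 = (-11 + (6*I*sqrt(2))**2) + 3945842 = (-11 - 72) + 3945842 = -83 + 3945842 = 3945759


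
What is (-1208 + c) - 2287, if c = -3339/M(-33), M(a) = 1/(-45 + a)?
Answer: 256947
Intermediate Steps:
c = 260442 (c = -3339/(1/(-45 - 33)) = -3339/(1/(-78)) = -3339/(-1/78) = -3339*(-78) = 260442)
(-1208 + c) - 2287 = (-1208 + 260442) - 2287 = 259234 - 2287 = 256947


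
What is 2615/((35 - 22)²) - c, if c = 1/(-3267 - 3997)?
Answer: 18995529/1227616 ≈ 15.474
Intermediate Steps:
c = -1/7264 (c = 1/(-7264) = -1/7264 ≈ -0.00013767)
2615/((35 - 22)²) - c = 2615/((35 - 22)²) - 1*(-1/7264) = 2615/(13²) + 1/7264 = 2615/169 + 1/7264 = 18995529/1227616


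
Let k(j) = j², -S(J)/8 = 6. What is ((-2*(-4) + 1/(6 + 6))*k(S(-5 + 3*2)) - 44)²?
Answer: 345216400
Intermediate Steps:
S(J) = -48 (S(J) = -8*6 = -48)
((-2*(-4) + 1/(6 + 6))*k(S(-5 + 3*2)) - 44)² = ((-2*(-4) + 1/(6 + 6))*(-48)² - 44)² = ((8 + 1/12)*2304 - 44)² = ((97/12)*2304 - 44)² = (18624 - 44)² = 18580² = 345216400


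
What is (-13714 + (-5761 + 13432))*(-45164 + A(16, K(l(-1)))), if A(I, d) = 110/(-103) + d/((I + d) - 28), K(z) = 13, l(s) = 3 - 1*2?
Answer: 28103956509/103 ≈ 2.7285e+8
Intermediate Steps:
l(s) = 1 (l(s) = 3 - 2 = 1)
A(I, d) = -110/103 + d/(-28 + I + d) (A(I, d) = 110*(-1/103) + d/(-28 + I + d) = -110/103 + d/(-28 + I + d))
(-13714 + (-5761 + 13432))*(-45164 + A(16, K(l(-1)))) = (-13714 + (-5761 + 13432))*(-45164 + (3080 - 110*16 - 7*13)/(103*(-28 + 16 + 13))) = (-13714 + 7671)*(-45164 + (1/103)*(3080 - 1760 - 91)/1) = -6043*(-45164 + (1/103)*1*1229) = -6043*(-45164 + 1229/103) = -6043*(-4650663/103) = 28103956509/103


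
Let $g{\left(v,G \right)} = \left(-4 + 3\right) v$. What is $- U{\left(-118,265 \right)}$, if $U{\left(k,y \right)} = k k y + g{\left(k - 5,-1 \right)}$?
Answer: $-3689983$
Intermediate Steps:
$g{\left(v,G \right)} = - v$
$U{\left(k,y \right)} = 5 - k + y k^{2}$ ($U{\left(k,y \right)} = k k y - \left(k - 5\right) = k^{2} y - \left(-5 + k\right) = y k^{2} - \left(-5 + k\right) = 5 - k + y k^{2}$)
$- U{\left(-118,265 \right)} = - (5 - -118 + 265 \left(-118\right)^{2}) = - (5 + 118 + 265 \cdot 13924) = - (5 + 118 + 3689860) = \left(-1\right) 3689983 = -3689983$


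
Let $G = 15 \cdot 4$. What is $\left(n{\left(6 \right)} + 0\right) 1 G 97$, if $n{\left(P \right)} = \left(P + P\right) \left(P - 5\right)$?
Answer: $69840$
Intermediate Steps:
$n{\left(P \right)} = 2 P \left(-5 + P\right)$
$G = 60$
$\left(n{\left(6 \right)} + 0\right) 1 G 97 = \left(2 \cdot 6 \left(-5 + 6\right) + 0\right) 1 \cdot 60 \cdot 97 = \left(2 \cdot 6 \cdot 1 + 0\right) 1 \cdot 60 \cdot 97 = \left(12 + 0\right) 1 \cdot 60 \cdot 97 = 12 \cdot 1 \cdot 60 \cdot 97 = 12 \cdot 60 \cdot 97 = 720 \cdot 97 = 69840$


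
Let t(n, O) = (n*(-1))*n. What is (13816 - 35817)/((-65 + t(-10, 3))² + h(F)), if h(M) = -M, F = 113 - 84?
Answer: -22001/27196 ≈ -0.80898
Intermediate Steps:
t(n, O) = -n² (t(n, O) = (-n)*n = -n²)
F = 29
(13816 - 35817)/((-65 + t(-10, 3))² + h(F)) = (13816 - 35817)/((-65 - 1*(-10)²)² - 1*29) = -22001/((-65 - 1*100)² - 29) = -22001/((-65 - 100)² - 29) = -22001/((-165)² - 29) = -22001/(27225 - 29) = -22001/27196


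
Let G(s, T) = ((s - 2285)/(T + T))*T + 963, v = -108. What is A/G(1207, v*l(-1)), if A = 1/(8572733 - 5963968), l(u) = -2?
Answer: 1/1106116360 ≈ 9.0406e-10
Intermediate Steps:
A = 1/2608765 ≈ 3.8332e-7
G(s, T) = -359/2 + s/2 (G(s, T) = ((-2285 + s)/((2*T)))*T + 963 = ((-2285 + s)*(1/(2*T)))*T + 963 = ((-2285 + s)/(2*T))*T + 963 = (-2285/2 + s/2) + 963 = -359/2 + s/2)
A/G(1207, v*l(-1)) = 1/(2608765*(-359/2 + (½)*1207)) = 1/(2608765*(-359/2 + 1207/2)) = (1/2608765)/424 = (1/2608765)*(1/424) = 1/1106116360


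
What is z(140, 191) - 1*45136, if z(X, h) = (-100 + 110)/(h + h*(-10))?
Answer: -77588794/1719 ≈ -45136.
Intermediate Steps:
z(X, h) = -10/(9*h) (z(X, h) = 10/(h - 10*h) = 10/((-9*h)) = 10*(-1/(9*h)) = -10/(9*h))
z(140, 191) - 1*45136 = -10/9/191 - 1*45136 = -10/9*1/191 - 45136 = -10/1719 - 45136 = -77588794/1719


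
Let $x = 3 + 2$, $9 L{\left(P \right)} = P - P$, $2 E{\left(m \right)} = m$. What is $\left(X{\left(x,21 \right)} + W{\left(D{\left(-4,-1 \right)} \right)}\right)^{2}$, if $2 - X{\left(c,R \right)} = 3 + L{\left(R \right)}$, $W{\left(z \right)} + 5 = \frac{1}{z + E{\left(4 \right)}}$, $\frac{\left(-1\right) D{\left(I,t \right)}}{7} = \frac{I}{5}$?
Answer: $\frac{49729}{1444} \approx 34.438$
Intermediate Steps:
$E{\left(m \right)} = \frac{m}{2}$
$D{\left(I,t \right)} = - \frac{7 I}{5}$ ($D{\left(I,t \right)} = - 7 \frac{I}{5} = - \frac{7 I}{5}$)
$L{\left(P \right)} = 0$ ($L{\left(P \right)} = \frac{P - P}{9} = \frac{1}{9} \cdot 0 = 0$)
$x = 5$
$W{\left(z \right)} = -5 + \frac{1}{2 + z}$ ($W{\left(z \right)} = -5 + \frac{1}{z + \frac{1}{2} \cdot 4} = -5 + \frac{1}{z + 2} = -5 + \frac{1}{2 + z}$)
$X{\left(c,R \right)} = -1$ ($X{\left(c,R \right)} = 2 - \left(3 + 0\right) = 2 - 3 = -1$)
$\left(X{\left(x,21 \right)} + W{\left(D{\left(-4,-1 \right)} \right)}\right)^{2} = \left(-1 + \frac{-9 - 5 \left(\left(- \frac{7}{5}\right) \left(-4\right)\right)}{2 - - \frac{28}{5}}\right)^{2} = \left(-1 + \frac{-9 - 28}{2 + \frac{28}{5}}\right)^{2} = \left(-1 + \frac{-9 - 28}{\frac{38}{5}}\right)^{2} = \left(-1 + \frac{5}{38} \left(-37\right)\right)^{2} = \left(-1 - \frac{185}{38}\right)^{2} = \left(- \frac{223}{38}\right)^{2} = \frac{49729}{1444}$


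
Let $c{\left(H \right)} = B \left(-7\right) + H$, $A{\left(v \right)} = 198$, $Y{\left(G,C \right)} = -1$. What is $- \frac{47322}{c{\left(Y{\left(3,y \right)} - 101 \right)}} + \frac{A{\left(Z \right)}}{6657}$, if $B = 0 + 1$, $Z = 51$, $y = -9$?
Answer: $\frac{105014712}{241871} \approx 434.18$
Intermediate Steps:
$B = 1$
$c{\left(H \right)} = -7 + H$ ($c{\left(H \right)} = 1 \left(-7\right) + H = -7 + H$)
$- \frac{47322}{c{\left(Y{\left(3,y \right)} - 101 \right)}} + \frac{A{\left(Z \right)}}{6657} = - \frac{47322}{-7 - 102} + \frac{198}{6657} = - \frac{47322}{-7 - 102} + 198 \cdot \frac{1}{6657} = - \frac{47322}{-109} + \frac{66}{2219} = \left(-47322\right) \left(- \frac{1}{109}\right) + \frac{66}{2219} = \frac{47322}{109} + \frac{66}{2219} = \frac{105014712}{241871}$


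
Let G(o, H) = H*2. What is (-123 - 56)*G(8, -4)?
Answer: 1432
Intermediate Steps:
G(o, H) = 2*H
(-123 - 56)*G(8, -4) = (-123 - 56)*(2*(-4)) = -179*(-8) = 1432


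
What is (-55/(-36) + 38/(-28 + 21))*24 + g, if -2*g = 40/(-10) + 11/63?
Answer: -11555/126 ≈ -91.706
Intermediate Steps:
g = 241/126 (g = -(40/(-10) + 11/63)/2 = -(40*(-⅒) + 11*(1/63))/2 = -(-4 + 11/63)/2 = -½*(-241/63) = 241/126 ≈ 1.9127)
(-55/(-36) + 38/(-28 + 21))*24 + g = (-55/(-36) + 38/(-28 + 21))*24 + 241/126 = (-55*(-1/36) + 38/(-7))*24 + 241/126 = (55/36 + 38*(-⅐))*24 + 241/126 = (55/36 - 38/7)*24 + 241/126 = -983/252*24 + 241/126 = -1966/21 + 241/126 = -11555/126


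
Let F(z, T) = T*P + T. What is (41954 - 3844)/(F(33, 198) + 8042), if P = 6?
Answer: 19055/4714 ≈ 4.0422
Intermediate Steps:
F(z, T) = 7*T (F(z, T) = T*6 + T = 6*T + T = 7*T)
(41954 - 3844)/(F(33, 198) + 8042) = (41954 - 3844)/(7*198 + 8042) = 38110/(1386 + 8042) = 38110/9428 = 38110*(1/9428) = 19055/4714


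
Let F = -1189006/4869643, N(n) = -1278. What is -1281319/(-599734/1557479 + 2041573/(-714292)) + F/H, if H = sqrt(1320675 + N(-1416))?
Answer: 1425460711658875892/3608092272795 - 1189006*sqrt(1319397)/6424992365271 ≈ 3.9507e+5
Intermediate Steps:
H = sqrt(1319397) (H = sqrt(1320675 - 1278) = sqrt(1319397) ≈ 1148.7)
F = -1189006/4869643 (F = -1189006*1/4869643 = -1189006/4869643 ≈ -0.24417)
-1281319/(-599734/1557479 + 2041573/(-714292)) + F/H = -1281319/(-599734/1557479 + 2041573/(-714292)) - 1189006*sqrt(1319397)/1319397/4869643 = -1281319/(-599734*1/1557479 + 2041573*(-1/714292)) - 1189006*sqrt(1319397)/6424992365271 = -1281319/(-599734/1557479 - 2041573/714292) - 1189006*sqrt(1319397)/6424992365271 = -1281319/(-3608092272795/1112494789868) - 1189006*sqrt(1319397)/6424992365271 = -1281319*(-1112494789868/3608092272795) - 1189006*sqrt(1319397)/6424992365271 = 1425460711658875892/3608092272795 - 1189006*sqrt(1319397)/6424992365271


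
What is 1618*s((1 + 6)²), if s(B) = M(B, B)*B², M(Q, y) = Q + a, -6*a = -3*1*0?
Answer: 190356082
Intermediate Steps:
a = 0 (a = -(-3*1)*0/6 = -(-1)*0/2 = -⅙*0 = 0)
M(Q, y) = Q (M(Q, y) = Q + 0 = Q)
s(B) = B³ (s(B) = B*B² = B³)
1618*s((1 + 6)²) = 1618*((1 + 6)²)³ = 1618*(7²)³ = 1618*49³ = 1618*117649 = 190356082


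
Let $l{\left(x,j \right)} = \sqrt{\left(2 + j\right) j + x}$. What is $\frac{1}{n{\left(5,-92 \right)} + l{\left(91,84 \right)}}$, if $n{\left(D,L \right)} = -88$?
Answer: $- \frac{8}{39} - \frac{\sqrt{7315}}{429} \approx -0.40449$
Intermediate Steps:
$l{\left(x,j \right)} = \sqrt{x + j \left(2 + j\right)}$ ($l{\left(x,j \right)} = \sqrt{j \left(2 + j\right) + x} = \sqrt{x + j \left(2 + j\right)}$)
$\frac{1}{n{\left(5,-92 \right)} + l{\left(91,84 \right)}} = \frac{1}{-88 + \sqrt{91 + 84^{2} + 2 \cdot 84}} = \frac{1}{-88 + \sqrt{91 + 7056 + 168}} = \frac{1}{-88 + \sqrt{7315}}$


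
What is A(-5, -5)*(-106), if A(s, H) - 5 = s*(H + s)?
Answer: -5830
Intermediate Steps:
A(s, H) = 5 + s*(H + s)
A(-5, -5)*(-106) = (5 + (-5)² - 5*(-5))*(-106) = (5 + 25 + 25)*(-106) = 55*(-106) = -5830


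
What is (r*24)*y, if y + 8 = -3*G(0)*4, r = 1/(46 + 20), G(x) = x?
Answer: -32/11 ≈ -2.9091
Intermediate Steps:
r = 1/66 ≈ 0.015152
y = -8 (y = -8 - 3*0*4 = -8 + 0*4 = -8 + 0 = -8)
(r*24)*y = ((1/66)*24)*(-8) = (4/11)*(-8) = -32/11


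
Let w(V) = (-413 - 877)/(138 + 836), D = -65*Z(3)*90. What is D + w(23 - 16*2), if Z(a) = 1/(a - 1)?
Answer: -1425120/487 ≈ -2926.3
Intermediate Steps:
Z(a) = 1/(-1 + a)
D = -2925 (D = -65/(-1 + 3)*90 = -65/2*90 = -2925)
w(V) = -645/487 (w(V) = -1290/974 = -1290*1/974 = -645/487)
D + w(23 - 16*2) = -2925 - 645/487 = -1425120/487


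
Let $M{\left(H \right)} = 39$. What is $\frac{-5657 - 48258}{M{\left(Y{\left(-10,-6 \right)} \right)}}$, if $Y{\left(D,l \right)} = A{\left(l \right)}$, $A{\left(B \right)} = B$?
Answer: $- \frac{53915}{39} \approx -1382.4$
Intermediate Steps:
$Y{\left(D,l \right)} = l$
$\frac{-5657 - 48258}{M{\left(Y{\left(-10,-6 \right)} \right)}} = \frac{-5657 - 48258}{39} = \left(-5657 - 48258\right) \frac{1}{39} = \left(-53915\right) \frac{1}{39} = - \frac{53915}{39}$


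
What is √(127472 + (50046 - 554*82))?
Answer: √132090 ≈ 363.44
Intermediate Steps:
√(127472 + (50046 - 554*82)) = √(127472 + (50046 - 45428)) = √(127472 + 4618) = √132090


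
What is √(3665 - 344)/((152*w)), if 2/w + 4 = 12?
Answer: 9*√41/38 ≈ 1.5165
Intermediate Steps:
w = ¼ (w = 2/(-4 + 12) = 2/8 = 2*(⅛) = ¼ ≈ 0.25000)
√(3665 - 344)/((152*w)) = √(3665 - 344)/((152*(¼))) = √3321/38 = (9*√41)*(1/38) = 9*√41/38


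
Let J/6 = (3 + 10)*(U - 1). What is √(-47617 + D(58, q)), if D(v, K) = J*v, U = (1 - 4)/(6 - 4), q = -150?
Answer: 11*I*√487 ≈ 242.75*I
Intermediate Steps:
U = -3/2 ≈ -1.5000
J = -195 (J = 6*((3 + 10)*(-3/2 - 1)) = 6*(13*(-5/2)) = 6*(-65/2) = -195)
D(v, K) = -195*v
√(-47617 + D(58, q)) = √(-47617 - 195*58) = √(-47617 - 11310) = √(-58927) = 11*I*√487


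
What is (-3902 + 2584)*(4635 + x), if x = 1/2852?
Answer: -8711334839/1426 ≈ -6.1089e+6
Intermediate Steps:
x = 1/2852 ≈ 0.00035063
(-3902 + 2584)*(4635 + x) = (-3902 + 2584)*(4635 + 1/2852) = -1318*13219021/2852 = -8711334839/1426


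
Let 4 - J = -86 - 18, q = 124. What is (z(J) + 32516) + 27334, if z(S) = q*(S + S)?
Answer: 86634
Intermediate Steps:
J = 108 (J = 4 - (-86 - 18) = 4 - 1*(-104) = 4 + 104 = 108)
z(S) = 248*S (z(S) = 124*(S + S) = 124*(2*S) = 248*S)
(z(J) + 32516) + 27334 = (248*108 + 32516) + 27334 = (26784 + 32516) + 27334 = 59300 + 27334 = 86634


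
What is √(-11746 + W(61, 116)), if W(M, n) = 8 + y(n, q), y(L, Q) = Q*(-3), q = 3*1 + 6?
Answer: I*√11765 ≈ 108.47*I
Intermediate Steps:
q = 9 (q = 3 + 6 = 9)
y(L, Q) = -3*Q
W(M, n) = -19 (W(M, n) = 8 - 3*9 = 8 - 27 = -19)
√(-11746 + W(61, 116)) = √(-11746 - 19) = √(-11765) = I*√11765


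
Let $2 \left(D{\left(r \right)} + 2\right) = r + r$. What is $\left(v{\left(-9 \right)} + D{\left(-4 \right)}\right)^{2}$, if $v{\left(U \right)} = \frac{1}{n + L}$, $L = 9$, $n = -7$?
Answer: $\frac{121}{4} \approx 30.25$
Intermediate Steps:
$D{\left(r \right)} = -2 + r$ ($D{\left(r \right)} = -2 + \frac{r + r}{2} = -2 + \frac{2 r}{2} = -2 + r$)
$v{\left(U \right)} = \frac{1}{2}$ ($v{\left(U \right)} = \frac{1}{-7 + 9} = \frac{1}{2}$)
$\left(v{\left(-9 \right)} + D{\left(-4 \right)}\right)^{2} = \left(\frac{1}{2} - 6\right)^{2} = \left(- \frac{11}{2}\right)^{2} = \frac{121}{4}$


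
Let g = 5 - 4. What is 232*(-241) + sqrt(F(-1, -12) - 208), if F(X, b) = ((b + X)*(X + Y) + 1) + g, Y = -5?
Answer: -55912 + 8*I*sqrt(2) ≈ -55912.0 + 11.314*I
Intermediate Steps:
g = 1
F(X, b) = 2 + (-5 + X)*(X + b) (F(X, b) = ((b + X)*(X - 5) + 1) + 1 = ((X + b)*(-5 + X) + 1) + 1 = ((-5 + X)*(X + b) + 1) + 1 = (1 + (-5 + X)*(X + b)) + 1 = 2 + (-5 + X)*(X + b))
232*(-241) + sqrt(F(-1, -12) - 208) = 232*(-241) + sqrt((2 + (-1)**2 - 5*(-1) - 5*(-12) - 1*(-12)) - 208) = -55912 + sqrt((2 + 1 + 5 + 60 + 12) - 208) = -55912 + sqrt(80 - 208) = -55912 + sqrt(-128) = -55912 + 8*I*sqrt(2)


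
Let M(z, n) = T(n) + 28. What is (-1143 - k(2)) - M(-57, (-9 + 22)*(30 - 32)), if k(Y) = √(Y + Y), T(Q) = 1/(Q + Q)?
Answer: -60995/52 ≈ -1173.0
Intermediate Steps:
T(Q) = 1/(2*Q)
M(z, n) = 28 + 1/(2*n) (M(z, n) = 1/(2*n) + 28 = 28 + 1/(2*n))
k(Y) = √2*√Y (k(Y) = √(2*Y) = √2*√Y)
(-1143 - k(2)) - M(-57, (-9 + 22)*(30 - 32)) = (-1143 - √2*√2) - (28 + 1/(2*(((-9 + 22)*(30 - 32))))) = (-1143 - 1*2) - (28 + 1/(2*((13*(-2))))) = (-1143 - 2) - (28 + (½)/(-26)) = -1145 - (28 + (½)*(-1/26)) = -1145 - (28 - 1/52) = -1145 - 1*1455/52 = -1145 - 1455/52 = -60995/52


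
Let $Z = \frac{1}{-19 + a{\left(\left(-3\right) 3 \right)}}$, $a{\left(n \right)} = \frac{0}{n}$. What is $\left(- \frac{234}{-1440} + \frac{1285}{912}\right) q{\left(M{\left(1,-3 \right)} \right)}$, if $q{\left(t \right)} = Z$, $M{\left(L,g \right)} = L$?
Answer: $- \frac{3583}{43320} \approx -0.08271$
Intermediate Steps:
$a{\left(n \right)} = 0$
$Z = - \frac{1}{19}$ ($Z = \frac{1}{-19 + 0} = \frac{1}{-19} = - \frac{1}{19} \approx -0.052632$)
$q{\left(t \right)} = - \frac{1}{19}$
$\left(- \frac{234}{-1440} + \frac{1285}{912}\right) q{\left(M{\left(1,-3 \right)} \right)} = \left(- \frac{234}{-1440} + \frac{1285}{912}\right) \left(- \frac{1}{19}\right) = \left(\left(-234\right) \left(- \frac{1}{1440}\right) + 1285 \cdot \frac{1}{912}\right) \left(- \frac{1}{19}\right) = \left(\frac{13}{80} + \frac{1285}{912}\right) \left(- \frac{1}{19}\right) = \frac{3583}{2280} \left(- \frac{1}{19}\right) = - \frac{3583}{43320}$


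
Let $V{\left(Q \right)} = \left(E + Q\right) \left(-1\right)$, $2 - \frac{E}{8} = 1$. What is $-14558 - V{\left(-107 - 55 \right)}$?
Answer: $-14712$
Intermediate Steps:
$E = 8$ ($E = 16 - 8 = 8$)
$V{\left(Q \right)} = -8 - Q$ ($V{\left(Q \right)} = \left(8 + Q\right) \left(-1\right) = -8 - Q$)
$-14558 - V{\left(-107 - 55 \right)} = -14558 - \left(-8 - \left(-107 - 55\right)\right) = -14558 - \left(-8 - -162\right) = -14558 - \left(-8 + 162\right) = -14558 - 154 = -14712$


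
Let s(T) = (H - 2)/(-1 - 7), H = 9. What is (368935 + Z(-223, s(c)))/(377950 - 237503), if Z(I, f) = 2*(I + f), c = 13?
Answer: 1473949/561788 ≈ 2.6237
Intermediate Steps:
s(T) = -7/8 (s(T) = (9 - 2)/(-1 - 7) = 7/(-8) = 7*(-⅛) = -7/8)
Z(I, f) = 2*I + 2*f
(368935 + Z(-223, s(c)))/(377950 - 237503) = (368935 + (2*(-223) + 2*(-7/8)))/(377950 - 237503) = (368935 + (-446 - 7/4))/140447 = (368935 - 1791/4)*(1/140447) = (1473949/4)*(1/140447) = 1473949/561788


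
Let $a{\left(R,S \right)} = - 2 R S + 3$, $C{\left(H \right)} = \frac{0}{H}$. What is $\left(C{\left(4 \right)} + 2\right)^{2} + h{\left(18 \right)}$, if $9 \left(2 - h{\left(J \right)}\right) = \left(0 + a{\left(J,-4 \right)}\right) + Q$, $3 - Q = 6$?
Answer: $-10$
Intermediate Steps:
$Q = -3$ ($Q = 3 - 6 = -3$)
$C{\left(H \right)} = 0$
$a{\left(R,S \right)} = 3 - 2 R S$ ($a{\left(R,S \right)} = - 2 R S + 3 = 3 - 2 R S$)
$h{\left(J \right)} = 2 - \frac{8 J}{9}$ ($h{\left(J \right)} = 2 - \frac{\left(0 - \left(-3 + 2 J \left(-4\right)\right)\right) - 3}{9} = 2 - \frac{\left(0 + \left(3 + 8 J\right)\right) - 3}{9} = 2 - \frac{\left(3 + 8 J\right) - 3}{9} = 2 - \frac{8 J}{9}$)
$\left(C{\left(4 \right)} + 2\right)^{2} + h{\left(18 \right)} = \left(0 + 2\right)^{2} + \left(2 - 16\right) = 2^{2} + \left(2 - 16\right) = 4 - 14 = -10$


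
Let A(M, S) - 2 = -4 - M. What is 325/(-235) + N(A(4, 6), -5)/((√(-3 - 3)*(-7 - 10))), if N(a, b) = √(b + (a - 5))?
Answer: -65/47 - 2*√6/51 ≈ -1.4790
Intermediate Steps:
A(M, S) = -2 - M (A(M, S) = 2 + (-4 - M) = -2 - M)
N(a, b) = √(-5 + a + b) (N(a, b) = √(b + (-5 + a)) = √(-5 + a + b))
325/(-235) + N(A(4, 6), -5)/((√(-3 - 3)*(-7 - 10))) = 325/(-235) + √(-5 + (-2 - 1*4) - 5)/((√(-3 - 3)*(-7 - 10))) = 325*(-1/235) + √(-5 + (-2 - 4) - 5)/((√(-6)*(-17))) = -65/47 + √(-5 - 6 - 5)/(((I*√6)*(-17))) = -65/47 + √(-16)/((-17*I*√6)) = -65/47 + (4*I)*(I*√6/102) = -65/47 - 2*√6/51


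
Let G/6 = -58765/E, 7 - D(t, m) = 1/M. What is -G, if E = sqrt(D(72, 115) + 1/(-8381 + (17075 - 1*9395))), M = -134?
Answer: 10074*sqrt(61818435070)/18803 ≈ 1.3321e+5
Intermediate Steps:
D(t, m) = 939/134 (D(t, m) = 7 - 1/(-134) = 7 - 1*(-1/134) = 7 + 1/134 = 939/134)
E = sqrt(61818435070)/93934 (E = sqrt(939/134 + 1/(-8381 + (17075 - 1*9395))) = sqrt(939/134 + 1/(-8381 + (17075 - 9395))) = sqrt(939/134 + 1/(-8381 + 7680)) = sqrt(939/134 + 1/(-701)) = sqrt(939/134 - 1/701) = sqrt(658105/93934) = sqrt(61818435070)/93934 ≈ 2.6469)
G = -10074*sqrt(61818435070)/18803 (G = 6*(-58765*sqrt(61818435070)/658105) = 6*(-1679*sqrt(61818435070)/18803) = -10074*sqrt(61818435070)/18803 ≈ -1.3321e+5)
-G = -(-10074)*sqrt(61818435070)/18803 = 10074*sqrt(61818435070)/18803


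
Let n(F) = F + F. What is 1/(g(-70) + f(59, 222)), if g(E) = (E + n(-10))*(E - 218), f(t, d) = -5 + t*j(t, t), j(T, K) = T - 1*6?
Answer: 1/29042 ≈ 3.4433e-5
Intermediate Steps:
j(T, K) = -6 + T (j(T, K) = T - 6 = -6 + T)
n(F) = 2*F
f(t, d) = -5 + t*(-6 + t)
g(E) = (-218 + E)*(-20 + E) (g(E) = (E + 2*(-10))*(E - 218) = (E - 20)*(-218 + E) = (-20 + E)*(-218 + E) = (-218 + E)*(-20 + E))
1/(g(-70) + f(59, 222)) = 1/((4360 + (-70)² - 238*(-70)) + (-5 + 59*(-6 + 59))) = 1/((4360 + 4900 + 16660) + (-5 + 59*53)) = 1/(25920 + (-5 + 3127)) = 1/(25920 + 3122) = 1/29042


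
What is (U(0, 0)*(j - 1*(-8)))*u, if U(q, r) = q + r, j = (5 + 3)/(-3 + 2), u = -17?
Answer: 0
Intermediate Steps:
j = -8 (j = 8/(-1) = 8*(-1) = -8)
(U(0, 0)*(j - 1*(-8)))*u = ((0 + 0)*(-8 - 1*(-8)))*(-17) = (0*(-8 + 8))*(-17) = (0*0)*(-17) = 0*(-17) = 0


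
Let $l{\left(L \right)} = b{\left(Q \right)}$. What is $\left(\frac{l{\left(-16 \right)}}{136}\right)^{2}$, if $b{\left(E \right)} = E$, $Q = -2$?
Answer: $\frac{1}{4624} \approx 0.00021626$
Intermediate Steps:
$l{\left(L \right)} = -2$
$\left(\frac{l{\left(-16 \right)}}{136}\right)^{2} = \left(- \frac{2}{136}\right)^{2} = \left(\left(-2\right) \frac{1}{136}\right)^{2} = \left(- \frac{1}{68}\right)^{2} = \frac{1}{4624}$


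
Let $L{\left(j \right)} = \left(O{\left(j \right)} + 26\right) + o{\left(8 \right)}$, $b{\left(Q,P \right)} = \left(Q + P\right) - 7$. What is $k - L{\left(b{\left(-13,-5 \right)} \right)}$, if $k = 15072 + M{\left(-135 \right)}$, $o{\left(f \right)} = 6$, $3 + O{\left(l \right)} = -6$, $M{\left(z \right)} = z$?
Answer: $14914$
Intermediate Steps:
$O{\left(l \right)} = -9$ ($O{\left(l \right)} = -3 - 6 = -9$)
$b{\left(Q,P \right)} = -7 + P + Q$ ($b{\left(Q,P \right)} = \left(P + Q\right) - 7 = -7 + P + Q$)
$k = 14937$ ($k = 15072 - 135 = 14937$)
$L{\left(j \right)} = 23$ ($L{\left(j \right)} = \left(-9 + 26\right) + 6 = 17 + 6 = 23$)
$k - L{\left(b{\left(-13,-5 \right)} \right)} = 14937 - 23 = 14914$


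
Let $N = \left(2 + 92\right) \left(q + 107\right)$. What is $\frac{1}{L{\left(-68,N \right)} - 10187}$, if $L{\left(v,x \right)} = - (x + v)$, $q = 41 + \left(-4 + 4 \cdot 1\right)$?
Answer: $- \frac{1}{24031} \approx -4.1613 \cdot 10^{-5}$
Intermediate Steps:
$q = 41$ ($q = 41 + \left(-4 + 4\right) = 41 + 0 = 41$)
$N = 13912$ ($N = \left(2 + 92\right) \left(41 + 107\right) = 94 \cdot 148 = 13912$)
$L{\left(v,x \right)} = - v - x$ ($L{\left(v,x \right)} = - (v + x) = - v - x$)
$\frac{1}{L{\left(-68,N \right)} - 10187} = \frac{1}{\left(\left(-1\right) \left(-68\right) - 13912\right) - 10187} = \frac{1}{\left(68 - 13912\right) - 10187} = \frac{1}{-13844 - 10187} = \frac{1}{-24031} = - \frac{1}{24031}$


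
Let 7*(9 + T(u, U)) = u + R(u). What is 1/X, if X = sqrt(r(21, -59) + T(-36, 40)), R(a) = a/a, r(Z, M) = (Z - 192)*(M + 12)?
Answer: sqrt(8023)/8023 ≈ 0.011164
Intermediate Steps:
r(Z, M) = (-192 + Z)*(12 + M)
R(a) = 1
T(u, U) = -62/7 + u/7 (T(u, U) = -9 + (u + 1)/7 = -9 + (1 + u)/7 = -9 + (1/7 + u/7) = -62/7 + u/7)
X = sqrt(8023) (X = sqrt((-2304 - 192*(-59) + 12*21 - 59*21) + (-62/7 + (1/7)*(-36))) = sqrt((-2304 + 11328 + 252 - 1239) + (-62/7 - 36/7)) = sqrt(8037 - 14) = sqrt(8023) ≈ 89.571)
1/X = 1/(sqrt(8023)) = sqrt(8023)/8023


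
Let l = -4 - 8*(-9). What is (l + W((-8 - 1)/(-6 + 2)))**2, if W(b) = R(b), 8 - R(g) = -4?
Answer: 6400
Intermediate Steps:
R(g) = 12 (R(g) = 8 - 1*(-4) = 8 + 4 = 12)
W(b) = 12
l = 68 (l = -4 + 72 = 68)
(l + W((-8 - 1)/(-6 + 2)))**2 = (68 + 12)**2 = 80**2 = 6400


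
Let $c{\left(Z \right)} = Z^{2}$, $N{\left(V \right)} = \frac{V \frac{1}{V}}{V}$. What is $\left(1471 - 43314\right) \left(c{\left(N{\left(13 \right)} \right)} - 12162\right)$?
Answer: $\frac{86003139811}{169} \approx 5.0889 \cdot 10^{8}$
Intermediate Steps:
$N{\left(V \right)} = \frac{1}{V}$ ($N{\left(V \right)} = 1 \frac{1}{V} = \frac{1}{V}$)
$\left(1471 - 43314\right) \left(c{\left(N{\left(13 \right)} \right)} - 12162\right) = \left(1471 - 43314\right) \left(\left(\frac{1}{13}\right)^{2} - 12162\right) = - 41843 \left(\left(\frac{1}{13}\right)^{2} - 12162\right) = - 41843 \left(\frac{1}{169} - 12162\right) = \left(-41843\right) \left(- \frac{2055377}{169}\right) = \frac{86003139811}{169}$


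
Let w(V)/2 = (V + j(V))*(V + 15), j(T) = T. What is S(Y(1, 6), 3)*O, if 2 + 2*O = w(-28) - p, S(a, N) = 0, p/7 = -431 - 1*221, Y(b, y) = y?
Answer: 0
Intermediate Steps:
p = -4564 (p = 7*(-431 - 1*221) = 7*(-431 - 221) = 7*(-652) = -4564)
w(V) = 4*V*(15 + V) (w(V) = 2*((V + V)*(V + 15)) = 2*((2*V)*(15 + V)) = 2*(2*V*(15 + V)) = 4*V*(15 + V))
O = 3009 (O = -1 + (4*(-28)*(15 - 28) - 1*(-4564))/2 = -1 + (4*(-28)*(-13) + 4564)/2 = -1 + (1456 + 4564)/2 = -1 + (1/2)*6020 = -1 + 3010 = 3009)
S(Y(1, 6), 3)*O = 0*3009 = 0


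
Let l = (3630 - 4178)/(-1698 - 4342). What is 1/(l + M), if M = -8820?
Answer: -1510/13318063 ≈ -0.00011338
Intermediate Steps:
l = 137/1510 (l = -548/(-6040) = -548*(-1/6040) = 137/1510 ≈ 0.090729)
1/(l + M) = 1/(137/1510 - 8820) = 1/(-13318063/1510) = -1510/13318063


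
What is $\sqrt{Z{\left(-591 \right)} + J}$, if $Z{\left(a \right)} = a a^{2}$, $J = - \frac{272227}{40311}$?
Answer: $\frac{2 i \sqrt{9317665166097633}}{13437} \approx 14368.0 i$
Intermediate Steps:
$J = - \frac{272227}{40311}$ ($J = \left(-272227\right) \frac{1}{40311} = - \frac{272227}{40311} \approx -6.7532$)
$Z{\left(a \right)} = a^{3}$
$\sqrt{Z{\left(-591 \right)} + J} = \sqrt{\left(-591\right)^{3} - \frac{272227}{40311}} = \sqrt{-206425071 - \frac{272227}{40311}} = \sqrt{- \frac{8321201309308}{40311}} = \frac{2 i \sqrt{9317665166097633}}{13437}$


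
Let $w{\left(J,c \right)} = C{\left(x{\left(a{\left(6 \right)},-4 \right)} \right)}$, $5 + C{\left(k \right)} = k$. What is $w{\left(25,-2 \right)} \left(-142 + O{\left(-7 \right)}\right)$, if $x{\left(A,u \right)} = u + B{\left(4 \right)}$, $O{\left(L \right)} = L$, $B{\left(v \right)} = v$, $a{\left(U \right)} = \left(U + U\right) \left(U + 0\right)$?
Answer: $745$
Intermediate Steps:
$a{\left(U \right)} = 2 U^{2}$ ($a{\left(U \right)} = 2 U U = 2 U^{2}$)
$x{\left(A,u \right)} = 4 + u$ ($x{\left(A,u \right)} = u + 4 = 4 + u$)
$C{\left(k \right)} = -5 + k$
$w{\left(J,c \right)} = -5$ ($w{\left(J,c \right)} = -5 + \left(4 - 4\right) = -5 + 0 = -5$)
$w{\left(25,-2 \right)} \left(-142 + O{\left(-7 \right)}\right) = - 5 \left(-142 - 7\right) = \left(-5\right) \left(-149\right) = 745$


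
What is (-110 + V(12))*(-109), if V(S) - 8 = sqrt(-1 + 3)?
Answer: 11118 - 109*sqrt(2) ≈ 10964.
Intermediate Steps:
V(S) = 8 + sqrt(2) (V(S) = 8 + sqrt(-1 + 3) = 8 + sqrt(2))
(-110 + V(12))*(-109) = (-110 + (8 + sqrt(2)))*(-109) = (-102 + sqrt(2))*(-109) = 11118 - 109*sqrt(2)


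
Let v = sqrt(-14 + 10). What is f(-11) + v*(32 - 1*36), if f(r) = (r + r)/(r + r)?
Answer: 1 - 8*I ≈ 1.0 - 8.0*I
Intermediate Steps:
f(r) = 1 (f(r) = (2*r)/((2*r)) = (2*r)*(1/(2*r)) = 1)
v = 2*I (v = sqrt(-4) = 2*I ≈ 2.0*I)
f(-11) + v*(32 - 1*36) = 1 + (2*I)*(32 - 1*36) = 1 + (2*I)*(32 - 36) = 1 + (2*I)*(-4) = 1 - 8*I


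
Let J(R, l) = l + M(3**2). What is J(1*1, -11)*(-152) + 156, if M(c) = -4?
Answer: 2436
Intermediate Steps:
J(R, l) = -4 + l (J(R, l) = l - 4 = -4 + l)
J(1*1, -11)*(-152) + 156 = (-4 - 11)*(-152) + 156 = -15*(-152) + 156 = 2280 + 156 = 2436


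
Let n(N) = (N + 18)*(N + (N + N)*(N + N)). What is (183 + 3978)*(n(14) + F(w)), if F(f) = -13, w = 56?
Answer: 106201203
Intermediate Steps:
n(N) = (18 + N)*(N + 4*N**2) (n(N) = (18 + N)*(N + (2*N)*(2*N)) = (18 + N)*(N + 4*N**2))
(183 + 3978)*(n(14) + F(w)) = (183 + 3978)*(14*(18 + 4*14**2 + 73*14) - 13) = 4161*(14*(18 + 4*196 + 1022) - 13) = 4161*(14*(18 + 784 + 1022) - 13) = 4161*(14*1824 - 13) = 4161*(25536 - 13) = 4161*25523 = 106201203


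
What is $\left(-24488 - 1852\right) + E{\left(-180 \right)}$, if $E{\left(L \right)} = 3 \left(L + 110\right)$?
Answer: $-26550$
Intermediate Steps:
$E{\left(L \right)} = 330 + 3 L$ ($E{\left(L \right)} = 3 \left(110 + L\right) = 330 + 3 L$)
$\left(-24488 - 1852\right) + E{\left(-180 \right)} = \left(-24488 - 1852\right) + \left(330 + 3 \left(-180\right)\right) = -26340 + \left(330 - 540\right) = -26340 - 210 = -26550$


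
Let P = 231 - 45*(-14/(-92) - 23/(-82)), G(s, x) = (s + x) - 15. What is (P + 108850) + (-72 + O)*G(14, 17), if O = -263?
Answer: 97790543/943 ≈ 1.0370e+5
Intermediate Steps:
G(s, x) = -15 + s + x
P = 199473/943 (P = 231 - 45*(-14*(-1/92) - 23*(-1/82)) = 231 - 45*(7/46 + 23/82) = 231 - 45*408/943 = 231 - 18360/943 = 199473/943 ≈ 211.53)
(P + 108850) + (-72 + O)*G(14, 17) = (199473/943 + 108850) + (-72 - 263)*(-15 + 14 + 17) = 102845023/943 - 335*16 = 102845023/943 - 5360 = 97790543/943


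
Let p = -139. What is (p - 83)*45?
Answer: -9990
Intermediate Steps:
(p - 83)*45 = (-139 - 83)*45 = -222*45 = -9990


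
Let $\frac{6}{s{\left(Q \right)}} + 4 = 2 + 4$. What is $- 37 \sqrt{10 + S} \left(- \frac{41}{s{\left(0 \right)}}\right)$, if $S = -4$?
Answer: $\frac{1517 \sqrt{6}}{3} \approx 1238.6$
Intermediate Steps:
$s{\left(Q \right)} = 3$ ($s{\left(Q \right)} = \frac{6}{-4 + \left(2 + 4\right)} = \frac{6}{-4 + 6} = \frac{6}{2} = 6 \cdot \frac{1}{2} = 3$)
$- 37 \sqrt{10 + S} \left(- \frac{41}{s{\left(0 \right)}}\right) = - 37 \sqrt{10 - 4} \left(- \frac{41}{3}\right) = - 37 \sqrt{6} \left(\left(-41\right) \frac{1}{3}\right) = - 37 \sqrt{6} \left(- \frac{41}{3}\right) = \frac{1517 \sqrt{6}}{3}$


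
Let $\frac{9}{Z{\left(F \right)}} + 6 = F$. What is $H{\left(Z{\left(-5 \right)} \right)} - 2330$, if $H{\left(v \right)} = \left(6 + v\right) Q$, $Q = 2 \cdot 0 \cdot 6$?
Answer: $-2330$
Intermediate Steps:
$Q = 0$ ($Q = 0 \cdot 6 = 0$)
$Z{\left(F \right)} = \frac{9}{-6 + F}$
$H{\left(v \right)} = 0$ ($H{\left(v \right)} = \left(6 + v\right) 0 = 0$)
$H{\left(Z{\left(-5 \right)} \right)} - 2330 = 0 - 2330 = -2330$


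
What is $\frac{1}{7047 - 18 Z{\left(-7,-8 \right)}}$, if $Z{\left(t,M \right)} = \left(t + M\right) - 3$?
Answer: $\frac{1}{7371} \approx 0.00013567$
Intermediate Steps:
$Z{\left(t,M \right)} = -3 + M + t$ ($Z{\left(t,M \right)} = \left(M + t\right) - 3 = -3 + M + t$)
$\frac{1}{7047 - 18 Z{\left(-7,-8 \right)}} = \frac{1}{7047 - 18 \left(-3 - 8 - 7\right)} = \frac{1}{7047 - -324} = \frac{1}{7047 + 324} = \frac{1}{7371}$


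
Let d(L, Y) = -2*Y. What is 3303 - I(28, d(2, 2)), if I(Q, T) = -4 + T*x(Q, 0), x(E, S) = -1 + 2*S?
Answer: 3303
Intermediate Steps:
I(Q, T) = -4 - T (I(Q, T) = -4 + T*(-1 + 2*0) = -4 + T*(-1 + 0) = -4 + T*(-1) = -4 - T)
3303 - I(28, d(2, 2)) = 3303 - (-4 - (-2)*2) = 3303 - (-4 - 1*(-4)) = 3303 - (-4 + 4) = 3303 - 1*0 = 3303 + 0 = 3303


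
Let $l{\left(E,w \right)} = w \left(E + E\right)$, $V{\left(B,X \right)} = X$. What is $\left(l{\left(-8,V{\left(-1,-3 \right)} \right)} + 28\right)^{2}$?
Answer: $5776$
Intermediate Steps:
$l{\left(E,w \right)} = 2 E w$ ($l{\left(E,w \right)} = w 2 E = 2 E w$)
$\left(l{\left(-8,V{\left(-1,-3 \right)} \right)} + 28\right)^{2} = \left(2 \left(-8\right) \left(-3\right) + 28\right)^{2} = \left(48 + 28\right)^{2} = 76^{2} = 5776$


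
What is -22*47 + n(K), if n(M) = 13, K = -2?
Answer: -1021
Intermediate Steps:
-22*47 + n(K) = -22*47 + 13 = -1034 + 13 = -1021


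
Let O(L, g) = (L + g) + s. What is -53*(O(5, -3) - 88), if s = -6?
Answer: 4876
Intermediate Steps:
O(L, g) = -6 + L + g (O(L, g) = (L + g) - 6 = -6 + L + g)
-53*(O(5, -3) - 88) = -53*((-6 + 5 - 3) - 88) = -53*(-4 - 88) = -53*(-92) = 4876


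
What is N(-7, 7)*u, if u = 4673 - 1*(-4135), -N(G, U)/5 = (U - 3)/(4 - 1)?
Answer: -58720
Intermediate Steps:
N(G, U) = 5 - 5*U/3 (N(G, U) = -5*(U - 3)/(4 - 1) = -5*(-3 + U)/3 = -5*(-1 + U/3) = 5 - 5*U/3)
u = 8808 (u = 4673 + 4135 = 8808)
N(-7, 7)*u = (5 - 5/3*7)*8808 = (5 - 35/3)*8808 = -20/3*8808 = -58720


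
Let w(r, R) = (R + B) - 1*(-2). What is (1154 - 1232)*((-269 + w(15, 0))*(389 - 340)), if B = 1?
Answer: 1016652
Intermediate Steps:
w(r, R) = 3 + R (w(r, R) = (R + 1) - 1*(-2) = (1 + R) + 2 = 3 + R)
(1154 - 1232)*((-269 + w(15, 0))*(389 - 340)) = (1154 - 1232)*((-269 + (3 + 0))*(389 - 340)) = -78*(-269 + 3)*49 = -(-20748)*49 = -78*(-13034) = 1016652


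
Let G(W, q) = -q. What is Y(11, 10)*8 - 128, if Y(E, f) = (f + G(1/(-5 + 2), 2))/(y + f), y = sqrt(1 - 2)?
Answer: -12288/101 - 64*I/101 ≈ -121.66 - 0.63366*I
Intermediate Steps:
y = I (y = sqrt(-1) = I ≈ 1.0*I)
Y(E, f) = (-2 + f)/(I + f) (Y(E, f) = (f - 1*2)/(I + f) = (f - 2)/(I + f) = (-2 + f)/(I + f))
Y(11, 10)*8 - 128 = ((-2 + 10)/(I + 10))*8 - 128 = (8/(10 + I))*8 - 128 = (((10 - I)/101)*8)*8 - 128 = (8*(10 - I)/101)*8 - 128 = 64*(10 - I)/101 - 128 = -128 + 64*(10 - I)/101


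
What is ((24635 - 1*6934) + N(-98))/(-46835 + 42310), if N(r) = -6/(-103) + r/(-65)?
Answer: -118518679/30294875 ≈ -3.9122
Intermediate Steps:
N(r) = 6/103 - r/65 (N(r) = -6*(-1/103) + r*(-1/65) = 6/103 - r/65)
((24635 - 1*6934) + N(-98))/(-46835 + 42310) = ((24635 - 1*6934) + (6/103 - 1/65*(-98)))/(-46835 + 42310) = ((24635 - 6934) + (6/103 + 98/65))/(-4525) = (17701 + 10484/6695)*(-1/4525) = (118518679/6695)*(-1/4525) = -118518679/30294875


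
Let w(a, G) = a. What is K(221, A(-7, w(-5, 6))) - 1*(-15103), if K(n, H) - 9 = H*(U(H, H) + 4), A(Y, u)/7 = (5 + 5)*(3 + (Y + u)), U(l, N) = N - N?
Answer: 12592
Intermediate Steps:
U(l, N) = 0
A(Y, u) = 210 + 70*Y + 70*u (A(Y, u) = 7*((5 + 5)*(3 + (Y + u))) = 7*(10*(3 + Y + u)) = 7*(30 + 10*Y + 10*u) = 210 + 70*Y + 70*u)
K(n, H) = 9 + 4*H (K(n, H) = 9 + H*(0 + 4) = 9 + H*4 = 9 + 4*H)
K(221, A(-7, w(-5, 6))) - 1*(-15103) = (9 + 4*(210 + 70*(-7) + 70*(-5))) - 1*(-15103) = (9 + 4*(210 - 490 - 350)) + 15103 = (9 + 4*(-630)) + 15103 = (9 - 2520) + 15103 = -2511 + 15103 = 12592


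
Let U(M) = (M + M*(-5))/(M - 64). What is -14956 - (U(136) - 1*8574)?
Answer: -57370/9 ≈ -6374.4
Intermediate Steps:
U(M) = -4*M/(-64 + M) (U(M) = (M - 5*M)/(-64 + M) = (-4*M)/(-64 + M) = -4*M/(-64 + M))
-14956 - (U(136) - 1*8574) = -14956 - (-4*136/(-64 + 136) - 1*8574) = -14956 - (-4*136/72 - 8574) = -14956 - (-4*136*1/72 - 8574) = -14956 - (-68/9 - 8574) = -14956 - 1*(-77234/9) = -14956 + 77234/9 = -57370/9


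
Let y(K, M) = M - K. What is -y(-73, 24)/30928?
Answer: -97/30928 ≈ -0.0031363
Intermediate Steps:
-y(-73, 24)/30928 = -(24 - 1*(-73))/30928 = -(24 + 73)/30928 = -97/30928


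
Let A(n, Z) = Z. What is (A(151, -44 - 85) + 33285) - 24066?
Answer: 9090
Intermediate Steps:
(A(151, -44 - 85) + 33285) - 24066 = ((-44 - 85) + 33285) - 24066 = (-129 + 33285) - 24066 = 33156 - 24066 = 9090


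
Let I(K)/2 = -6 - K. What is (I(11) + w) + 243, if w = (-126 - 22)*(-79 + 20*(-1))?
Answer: 14861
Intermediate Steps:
I(K) = -12 - 2*K (I(K) = 2*(-6 - K) = -12 - 2*K)
w = 14652 (w = -148*(-79 - 20) = -148*(-99) = 14652)
(I(11) + w) + 243 = ((-12 - 2*11) + 14652) + 243 = ((-12 - 22) + 14652) + 243 = (-34 + 14652) + 243 = 14618 + 243 = 14861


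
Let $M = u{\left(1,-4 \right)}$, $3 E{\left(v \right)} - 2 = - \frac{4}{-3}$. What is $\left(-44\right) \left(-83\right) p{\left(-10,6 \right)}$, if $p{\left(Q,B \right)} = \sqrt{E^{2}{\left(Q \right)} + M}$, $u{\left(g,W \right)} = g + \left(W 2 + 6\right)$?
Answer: $\frac{3652 \sqrt{19}}{9} \approx 1768.7$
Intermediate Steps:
$E{\left(v \right)} = \frac{10}{9}$ ($E{\left(v \right)} = \frac{2}{3} + \frac{\left(-4\right) \frac{1}{-3}}{3} = \frac{2}{3} + \frac{\left(-4\right) \left(- \frac{1}{3}\right)}{3} = \frac{2}{3} + \frac{1}{3} \cdot \frac{4}{3} = \frac{2}{3} + \frac{4}{9} = \frac{10}{9}$)
$u{\left(g,W \right)} = 6 + g + 2 W$ ($u{\left(g,W \right)} = g + \left(2 W + 6\right) = g + \left(6 + 2 W\right) = 6 + g + 2 W$)
$M = -1$ ($M = 6 + 1 + 2 \left(-4\right) = 6 + 1 - 8 = -1$)
$p{\left(Q,B \right)} = \frac{\sqrt{19}}{9}$ ($p{\left(Q,B \right)} = \sqrt{\left(\frac{10}{9}\right)^{2} - 1} = \sqrt{\frac{100}{81} - 1} = \sqrt{\frac{19}{81}} = \frac{\sqrt{19}}{9}$)
$\left(-44\right) \left(-83\right) p{\left(-10,6 \right)} = \left(-44\right) \left(-83\right) \frac{\sqrt{19}}{9} = 3652 \frac{\sqrt{19}}{9} = \frac{3652 \sqrt{19}}{9}$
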